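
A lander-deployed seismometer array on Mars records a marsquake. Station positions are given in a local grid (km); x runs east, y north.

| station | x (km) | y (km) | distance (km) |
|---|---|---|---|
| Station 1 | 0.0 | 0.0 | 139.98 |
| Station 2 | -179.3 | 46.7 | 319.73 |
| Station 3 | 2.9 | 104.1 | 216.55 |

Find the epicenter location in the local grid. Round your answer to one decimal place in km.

Circle about each station: x² + y² = 139.98²; (x + 179.3)² + (y − 46.7)² = 319.73²; (x − 2.9)² + (y − 104.1)² = 216.55².
Subtracting pairs of circle equations eliminates x²+y² and gives linear equations (the radical axes):
-358.6 x + 93.4 y = -48303.49
5.8 x + 208.2 y = -16454.28
Solving the 2×2 system: x ≈ 113.3, y ≈ -82.2 km.

(113.3, -82.2)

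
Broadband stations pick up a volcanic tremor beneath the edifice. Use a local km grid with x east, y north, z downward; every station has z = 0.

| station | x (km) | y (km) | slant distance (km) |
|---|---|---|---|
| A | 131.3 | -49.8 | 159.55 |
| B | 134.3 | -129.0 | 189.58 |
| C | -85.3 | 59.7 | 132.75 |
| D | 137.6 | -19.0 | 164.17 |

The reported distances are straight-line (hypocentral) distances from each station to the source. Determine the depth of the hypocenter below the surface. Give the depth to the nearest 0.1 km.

Each station gives a sphere (x−x_i)² + (y−y_i)² + z² = d_i² (stations at z=0).
Subtracting the A sphere from B and C: z² cancels, leaving linear equations in x and y:
6.0 x − 158.4 y = 4473.39
-433.2 x + 219.0 y = -1045.91
Solving: x ≈ -12.094, y ≈ -28.699 km (keep extra digits for the depth step; rounded: -12.1, -28.7).
Then from the A sphere: z² = 159.55² − (x − 131.3)² − (y + 49.8)² with x = -12.094, y = -28.699, so z ≈ 66.702 ≈ 66.7 km.

z ≈ 66.7 km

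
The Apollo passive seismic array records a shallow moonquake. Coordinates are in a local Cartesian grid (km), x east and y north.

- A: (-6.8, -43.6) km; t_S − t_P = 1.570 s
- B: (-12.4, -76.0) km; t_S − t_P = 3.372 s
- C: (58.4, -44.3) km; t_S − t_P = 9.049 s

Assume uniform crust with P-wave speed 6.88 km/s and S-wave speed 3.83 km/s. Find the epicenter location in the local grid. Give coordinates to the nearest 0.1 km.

x ≈ -19.7 km, y ≈ -47.8 km

Distance from S−P lag: d = Δt · v_P v_S / (v_P − v_S) = Δt · (6.88·3.83)/(6.88−3.83) ≈ 8.6395·Δt.
So d_A = 13.56, d_B = 29.13, d_C = 78.18 km.
Circle about each station: (x + 6.8)² + (y + 43.6)² = 13.56²; (x + 12.4)² + (y + 76.0)² = 29.13²; (x − 58.4)² + (y + 44.3)² = 78.18².
Subtracting the A equation from the B and C equations removes the quadratic terms:
-11.2 x − 64.8 y = 3317.88
130.4 x − 1.4 y = -2502.39
Solving the 2×2 system: x ≈ -19.7, y ≈ -47.8 km.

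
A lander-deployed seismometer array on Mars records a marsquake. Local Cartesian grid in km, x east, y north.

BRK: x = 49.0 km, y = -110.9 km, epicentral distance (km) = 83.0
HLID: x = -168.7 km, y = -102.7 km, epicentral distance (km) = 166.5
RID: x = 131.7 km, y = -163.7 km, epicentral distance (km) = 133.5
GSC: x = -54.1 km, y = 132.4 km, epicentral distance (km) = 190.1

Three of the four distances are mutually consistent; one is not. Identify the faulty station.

Solve using three stations at a time. Using BRK, HLID, GSC (subtract circle equations pairwise → linear system) gives (x, y) ≈ (-10.0, -52.5).
Distances from that point to each station vs reported:
  BRK: calculated 83.0 vs reported 83.0 → residual 0.0 km
  HLID: calculated 166.5 vs reported 166.5 → residual 0.0 km
  RID: calculated 180.1 vs reported 133.5 → residual 46.6 km
  GSC: calculated 190.1 vs reported 190.1 → residual 0.0 km
BRK, HLID, GSC are mutually consistent (residuals ≈ 0); RID is off by 46.6 km.

RID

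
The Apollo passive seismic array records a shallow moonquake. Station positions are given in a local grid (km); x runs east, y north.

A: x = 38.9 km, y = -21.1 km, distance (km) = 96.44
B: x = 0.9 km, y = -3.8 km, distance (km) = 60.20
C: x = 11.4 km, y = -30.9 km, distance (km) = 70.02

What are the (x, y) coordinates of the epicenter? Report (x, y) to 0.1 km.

x ≈ -57.5 km, y ≈ -18.4 km

Circle about each station: (x − 38.9)² + (y + 21.1)² = 96.44²; (x − 0.9)² + (y + 3.8)² = 60.20²; (x − 11.4)² + (y + 30.9)² = 70.02².
Subtracting the A equation from the B and C equations removes the quadratic terms:
-76.0 x + 34.6 y = 3733.46
-55.0 x − 19.6 y = 3524.22
Solving the 2×2 system: x ≈ -57.5, y ≈ -18.4 km.
Check against A (with the unrounded x, y): √((x − 38.9)²+(y + 21.1)²) = 96.45 ≈ 96.44 km. ✓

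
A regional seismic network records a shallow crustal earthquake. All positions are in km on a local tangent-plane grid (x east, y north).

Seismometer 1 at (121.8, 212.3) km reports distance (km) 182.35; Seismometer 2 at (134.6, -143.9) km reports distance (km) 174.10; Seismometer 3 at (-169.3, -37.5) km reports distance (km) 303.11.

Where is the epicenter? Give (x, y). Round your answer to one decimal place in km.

(126.2, 30.0)

Circle about each station: (x − 121.8)² + (y − 212.3)² = 182.35²; (x − 134.6)² + (y + 143.9)² = 174.10²; (x + 169.3)² + (y + 37.5)² = 303.11².
Subtracting the Seismometer 1 equation from the Seismometer 2 and Seismometer 3 equations removes the quadratic terms:
25.6 x − 712.4 y = -18141.45
-582.2 x − 499.6 y = -88461.94
Solving the 2×2 system: x ≈ 126.2, y ≈ 30.0 km.
Check against Seismometer 1 (with the unrounded x, y): √((x − 121.8)²+(y − 212.3)²) = 182.35 ≈ 182.35 km. ✓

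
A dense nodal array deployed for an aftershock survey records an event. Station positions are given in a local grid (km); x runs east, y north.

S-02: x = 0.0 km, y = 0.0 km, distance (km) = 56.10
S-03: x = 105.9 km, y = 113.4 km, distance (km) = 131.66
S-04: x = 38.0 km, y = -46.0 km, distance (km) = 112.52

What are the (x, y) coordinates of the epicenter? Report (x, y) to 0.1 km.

Circle about each station: x² + y² = 56.10²; (x − 105.9)² + (y − 113.4)² = 131.66²; (x − 38.0)² + (y + 46.0)² = 112.52².
Subtracting the S-02 equation from the S-03 and S-04 equations removes the quadratic terms:
211.8 x + 226.8 y = 9887.22
76.0 x − 92.0 y = -5953.54
Solving the 2×2 system: x ≈ -12.0, y ≈ 54.8 km.
Check against S-02 (with the unrounded x, y): √(x²+y²) = 56.10 ≈ 56.10 km. ✓

x ≈ -12.0 km, y ≈ 54.8 km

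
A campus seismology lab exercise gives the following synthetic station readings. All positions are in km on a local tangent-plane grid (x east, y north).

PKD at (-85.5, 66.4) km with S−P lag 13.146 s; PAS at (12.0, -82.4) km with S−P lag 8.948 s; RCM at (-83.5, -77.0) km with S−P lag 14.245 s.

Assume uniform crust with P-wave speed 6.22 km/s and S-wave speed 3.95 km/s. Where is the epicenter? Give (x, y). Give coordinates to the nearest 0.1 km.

Distance from S−P lag: d = Δt · v_P v_S / (v_P − v_S) = Δt · (6.22·3.95)/(6.22−3.95) ≈ 10.8233·Δt.
So d_PKD = 142.28, d_PAS = 96.85, d_RCM = 154.18 km.
Circle about each station: (x + 85.5)² + (y − 66.4)² = 142.28²; (x − 12.0)² + (y + 82.4)² = 96.85²; (x + 83.5)² + (y + 77.0)² = 154.18².
Subtracting pairs of circle equations eliminates x²+y² and gives linear equations (the radical axes):
195.0 x − 297.6 y = 6078.23
4.0 x − 286.8 y = -2345.83
Solving the 2×2 system: x ≈ 44.6, y ≈ 8.8 km.

x ≈ 44.6 km, y ≈ 8.8 km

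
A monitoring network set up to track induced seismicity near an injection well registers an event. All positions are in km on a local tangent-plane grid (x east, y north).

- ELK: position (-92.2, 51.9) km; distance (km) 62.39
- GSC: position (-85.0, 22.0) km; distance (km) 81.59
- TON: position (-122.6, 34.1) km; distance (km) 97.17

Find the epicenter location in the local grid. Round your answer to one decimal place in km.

-45.7 km east, 93.5 km north

Circle about each station: (x + 92.2)² + (y − 51.9)² = 62.39²; (x + 85.0)² + (y − 22.0)² = 81.59²; (x + 122.6)² + (y − 34.1)² = 97.17².
Subtracting pairs of circle equations eliminates x²+y² and gives linear equations (the radical axes):
14.4 x − 59.8 y = -6249.87
-60.8 x − 35.6 y = -550.38
Solving the 2×2 system: x ≈ -45.7, y ≈ 93.5 km.
Check against ELK (with the unrounded x, y): √((x + 92.2)²+(y − 51.9)²) = 62.40 ≈ 62.39 km. ✓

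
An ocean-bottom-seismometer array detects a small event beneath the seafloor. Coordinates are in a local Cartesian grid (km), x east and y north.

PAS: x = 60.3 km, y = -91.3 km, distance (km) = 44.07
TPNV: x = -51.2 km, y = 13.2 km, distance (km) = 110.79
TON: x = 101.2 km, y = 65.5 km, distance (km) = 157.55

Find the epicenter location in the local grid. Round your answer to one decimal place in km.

Circle about each station: (x − 60.3)² + (y + 91.3)² = 44.07²; (x + 51.2)² + (y − 13.2)² = 110.79²; (x − 101.2)² + (y − 65.5)² = 157.55².
Subtracting the PAS equation from the TPNV and TON equations removes the quadratic terms:
-223.0 x + 209.0 y = -19508.36
81.8 x + 313.6 y = -20319.93
Solving the 2×2 system: x ≈ 21.5, y ≈ -70.4 km.
Check against PAS (with the unrounded x, y): √((x − 60.3)²+(y + 91.3)²) = 44.07 ≈ 44.07 km. ✓

(21.5, -70.4)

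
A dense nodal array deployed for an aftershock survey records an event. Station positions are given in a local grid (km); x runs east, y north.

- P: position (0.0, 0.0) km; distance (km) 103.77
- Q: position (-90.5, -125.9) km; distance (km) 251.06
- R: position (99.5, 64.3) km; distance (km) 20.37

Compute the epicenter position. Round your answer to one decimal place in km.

Circle about each station: x² + y² = 103.77²; (x + 90.5)² + (y + 125.9)² = 251.06²; (x − 99.5)² + (y − 64.3)² = 20.37².
Subtracting the P equation from the Q and R equations removes the quadratic terms:
-181.0 x − 251.8 y = -28221.85
199.0 x + 128.6 y = 24388.02
Solving the 2×2 system: x ≈ 93.6, y ≈ 44.8 km.
Check against P (with the unrounded x, y): √(x²+y²) = 103.77 ≈ 103.77 km. ✓

(93.6, 44.8)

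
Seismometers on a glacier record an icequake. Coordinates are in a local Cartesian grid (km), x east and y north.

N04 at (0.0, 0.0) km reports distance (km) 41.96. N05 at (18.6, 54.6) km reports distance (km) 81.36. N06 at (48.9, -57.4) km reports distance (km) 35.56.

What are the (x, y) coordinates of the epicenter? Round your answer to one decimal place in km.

33.4 km east, -25.4 km north

Circle about each station: x² + y² = 41.96²; (x − 18.6)² + (y − 54.6)² = 81.36²; (x − 48.9)² + (y + 57.4)² = 35.56².
Subtracting the N04 equation from the N05 and N06 equations removes the quadratic terms:
37.2 x + 109.2 y = -1531.69
97.8 x − 114.8 y = 6182.10
Solving the 2×2 system: x ≈ 33.4, y ≈ -25.4 km.
Check against N04 (with the unrounded x, y): √(x²+y²) = 41.96 ≈ 41.96 km. ✓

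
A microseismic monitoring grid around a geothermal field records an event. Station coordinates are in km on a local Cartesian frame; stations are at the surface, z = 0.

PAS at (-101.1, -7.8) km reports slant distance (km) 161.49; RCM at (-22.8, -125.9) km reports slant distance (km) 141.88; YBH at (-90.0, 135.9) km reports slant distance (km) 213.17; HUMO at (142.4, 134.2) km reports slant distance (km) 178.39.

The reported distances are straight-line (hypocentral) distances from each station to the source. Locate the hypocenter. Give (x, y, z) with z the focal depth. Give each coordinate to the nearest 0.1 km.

Each station gives a sphere (x−x_i)² + (y−y_i)² + z² = d_i² (stations at z=0).
Subtracting the PAS sphere from RCM and YBH: z² cancels, leaving linear equations in x and y:
156.6 x − 236.2 y = 12037.69
22.2 x + 287.4 y = -3075.67
Solving: x ≈ 54.391, y ≈ -14.903 km (keep extra digits for the depth step; rounded: 54.4, -14.9).
Then from the PAS sphere: z² = 161.49² − (x + 101.1)² − (y + 7.8)² with x = 54.391, y = -14.903, so z ≈ 43.025 ≈ 43.0 km.
Check against HUMO (with the unrounded solution): distance 178.41 ≈ 178.39 km. ✓

x ≈ 54.4 km, y ≈ -14.9 km, depth ≈ 43.0 km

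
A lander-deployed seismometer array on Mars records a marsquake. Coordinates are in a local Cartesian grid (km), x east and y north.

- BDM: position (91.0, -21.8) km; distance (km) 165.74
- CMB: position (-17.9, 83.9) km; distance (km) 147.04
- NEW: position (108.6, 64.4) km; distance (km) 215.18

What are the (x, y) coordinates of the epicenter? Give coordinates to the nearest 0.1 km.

x ≈ -71.8 km, y ≈ -52.9 km

Circle about each station: (x − 91.0)² + (y + 21.8)² = 165.74²; (x + 17.9)² + (y − 83.9)² = 147.04²; (x − 108.6)² + (y − 64.4)² = 215.18².
Subtracting the BDM equation from the CMB and NEW equations removes the quadratic terms:
-217.8 x + 211.4 y = 4452.37
35.2 x + 172.4 y = -11647.60
Solving the 2×2 system: x ≈ -71.8, y ≈ -52.9 km.
Check against BDM (with the unrounded x, y): √((x − 91.0)²+(y + 21.8)²) = 165.74 ≈ 165.74 km. ✓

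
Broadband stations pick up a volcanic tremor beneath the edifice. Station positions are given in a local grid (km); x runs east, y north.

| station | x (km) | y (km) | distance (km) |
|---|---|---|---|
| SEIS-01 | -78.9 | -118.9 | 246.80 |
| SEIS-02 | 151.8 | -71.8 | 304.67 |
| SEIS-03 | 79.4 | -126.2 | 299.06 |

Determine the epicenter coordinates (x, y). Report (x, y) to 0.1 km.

Circle about each station: (x + 78.9)² + (y + 118.9)² = 246.80²; (x − 151.8)² + (y + 71.8)² = 304.67²; (x − 79.4)² + (y + 126.2)² = 299.06².
Subtracting the SEIS-01 equation from the SEIS-02 and SEIS-03 equations removes the quadratic terms:
461.4 x + 94.2 y = -24077.51
316.6 x − 14.6 y = -26658.26
Solving the 2×2 system: x ≈ -78.3, y ≈ 127.9 km.
Check against SEIS-01 (with the unrounded x, y): √((x + 78.9)²+(y + 118.9)²) = 246.83 ≈ 246.80 km. ✓

-78.3 km east, 127.9 km north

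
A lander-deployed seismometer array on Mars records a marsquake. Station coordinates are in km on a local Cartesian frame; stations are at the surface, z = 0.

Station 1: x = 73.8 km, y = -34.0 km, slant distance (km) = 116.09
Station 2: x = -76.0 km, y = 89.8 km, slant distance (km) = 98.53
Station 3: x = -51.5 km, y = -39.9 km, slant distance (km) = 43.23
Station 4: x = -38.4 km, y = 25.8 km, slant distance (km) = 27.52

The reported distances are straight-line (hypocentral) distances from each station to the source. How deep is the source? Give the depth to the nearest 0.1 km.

Each station gives a sphere (x−x_i)² + (y−y_i)² + z² = d_i² (stations at z=0).
Subtracting the Station 1 sphere from Station 2 and Station 3: z² cancels, leaving linear equations in x and y:
-299.6 x + 247.6 y = 11006.33
-250.6 x − 11.8 y = 9249.88
Solving: x ≈ -36.902, y ≈ -0.199 km (keep extra digits for the depth step; rounded: -36.9, -0.2).
Then from the Station 1 sphere: z² = 116.09² − (x − 73.8)² − (y + 34.0)² with x = -36.902, y = -0.199, so z ≈ 8.913 ≈ 8.9 km.
Check against Station 4 (with the unrounded solution): distance 27.53 ≈ 27.52 km. ✓

z ≈ 8.9 km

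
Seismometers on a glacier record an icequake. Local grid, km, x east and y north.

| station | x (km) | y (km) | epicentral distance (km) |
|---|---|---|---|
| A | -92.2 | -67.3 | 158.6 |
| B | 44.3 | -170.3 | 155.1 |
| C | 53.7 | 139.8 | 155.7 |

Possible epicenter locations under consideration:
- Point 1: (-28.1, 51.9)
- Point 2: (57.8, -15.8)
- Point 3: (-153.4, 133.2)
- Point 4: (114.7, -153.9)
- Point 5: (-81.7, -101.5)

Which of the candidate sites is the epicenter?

For each candidate, compare |candidate − station| to the reported distance:
Point 1: residuals A 23.3, B 78.6, C 35.6 → max 78.6 km
Point 2: residuals A 0.0, B 0.0, C 0.0 → max 0.0 km
Point 3: residuals A 51.0, B 207.1, C 51.5 → max 207.1 km
Point 4: residuals A 65.7, B 82.8, C 144.3 → max 144.3 km
Point 5: residuals A 122.8, B 11.5, C 121.0 → max 122.8 km
Only Point 2 has all residuals ≈ 0.

Point 2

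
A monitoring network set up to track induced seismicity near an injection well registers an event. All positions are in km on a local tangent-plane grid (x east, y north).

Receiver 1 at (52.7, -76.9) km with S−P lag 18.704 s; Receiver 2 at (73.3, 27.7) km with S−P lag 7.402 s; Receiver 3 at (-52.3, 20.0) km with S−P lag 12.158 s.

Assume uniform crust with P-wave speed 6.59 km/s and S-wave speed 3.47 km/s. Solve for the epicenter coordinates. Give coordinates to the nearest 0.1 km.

28.3 km east, 58.0 km north

Distance from S−P lag: d = Δt · v_P v_S / (v_P − v_S) = Δt · (6.59·3.47)/(6.59−3.47) ≈ 7.3293·Δt.
So d_Receiver 1 = 137.09, d_Receiver 2 = 54.25, d_Receiver 3 = 89.11 km.
Circle about each station: (x − 52.7)² + (y + 76.9)² = 137.09²; (x − 73.3)² + (y − 27.7)² = 54.25²; (x + 52.3)² + (y − 20.0)² = 89.11².
Subtracting pairs of circle equations eliminates x²+y² and gives linear equations (the radical axes):
41.2 x + 209.2 y = 13299.89
-210.0 x + 193.8 y = 5297.47
Solving the 2×2 system: x ≈ 28.3, y ≈ 58.0 km.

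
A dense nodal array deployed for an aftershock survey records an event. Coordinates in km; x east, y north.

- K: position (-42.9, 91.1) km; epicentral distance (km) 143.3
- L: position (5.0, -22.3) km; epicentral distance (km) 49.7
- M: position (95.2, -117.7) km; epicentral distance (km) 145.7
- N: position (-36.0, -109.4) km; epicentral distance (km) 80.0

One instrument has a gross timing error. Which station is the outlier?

N

Solve using three stations at a time. Using K, L, M (subtract circle equations pairwise → linear system) gives (x, y) ≈ (-34.8, -51.9).
Distances from that point to each station vs reported:
  K: calculated 143.3 vs reported 143.3 → residual 0.0 km
  L: calculated 49.6 vs reported 49.7 → residual 0.1 km
  M: calculated 145.7 vs reported 145.7 → residual 0.0 km
  N: calculated 57.5 vs reported 80.0 → residual 22.5 km
K, L, M are mutually consistent (residuals ≈ 0); N is off by 22.5 km.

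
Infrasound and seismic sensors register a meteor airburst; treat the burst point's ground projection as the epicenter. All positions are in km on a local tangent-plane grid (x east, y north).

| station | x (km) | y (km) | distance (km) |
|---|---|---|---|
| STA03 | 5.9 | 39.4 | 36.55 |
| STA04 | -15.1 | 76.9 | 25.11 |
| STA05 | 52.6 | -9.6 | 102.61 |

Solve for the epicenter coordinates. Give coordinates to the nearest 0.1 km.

(-27.2, 54.9)

Circle about each station: (x − 5.9)² + (y − 39.4)² = 36.55²; (x + 15.1)² + (y − 76.9)² = 25.11²; (x − 52.6)² + (y + 9.6)² = 102.61².
Subtracting the STA03 equation from the STA04 and STA05 equations removes the quadratic terms:
-42.0 x + 75.0 y = 5259.84
93.4 x − 98.0 y = -7921.16
Solving the 2×2 system: x ≈ -27.2, y ≈ 54.9 km.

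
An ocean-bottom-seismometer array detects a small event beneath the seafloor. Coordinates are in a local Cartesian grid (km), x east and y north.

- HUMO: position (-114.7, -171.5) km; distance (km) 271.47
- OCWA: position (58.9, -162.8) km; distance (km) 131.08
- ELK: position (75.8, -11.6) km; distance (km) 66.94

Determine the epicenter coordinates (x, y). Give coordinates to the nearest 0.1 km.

129.1 km east, -52.1 km north

Circle about each station: (x + 114.7)² + (y + 171.5)² = 271.47²; (x − 58.9)² + (y + 162.8)² = 131.08²; (x − 75.8)² + (y + 11.6)² = 66.94².
Subtracting pairs of circle equations eliminates x²+y² and gives linear equations (the radical axes):
347.2 x + 17.4 y = 43918.70
381.0 x + 319.8 y = 32526.86
Solving the 2×2 system: x ≈ 129.1, y ≈ -52.1 km.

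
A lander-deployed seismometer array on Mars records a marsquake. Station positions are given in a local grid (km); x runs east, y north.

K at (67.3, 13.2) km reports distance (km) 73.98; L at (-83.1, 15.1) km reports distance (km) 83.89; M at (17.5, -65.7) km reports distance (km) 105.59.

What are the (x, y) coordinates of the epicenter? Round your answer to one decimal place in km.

Circle about each station: (x − 67.3)² + (y − 13.2)² = 73.98²; (x + 83.1)² + (y − 15.1)² = 83.89²; (x − 17.5)² + (y + 65.7)² = 105.59².
Subtracting pairs of circle equations eliminates x²+y² and gives linear equations (the radical axes):
-300.8 x + 3.8 y = 865.60
-99.6 x − 157.8 y = -5757.00
Solving the 2×2 system: x ≈ -2.4, y ≈ 38.0 km.

(-2.4, 38.0)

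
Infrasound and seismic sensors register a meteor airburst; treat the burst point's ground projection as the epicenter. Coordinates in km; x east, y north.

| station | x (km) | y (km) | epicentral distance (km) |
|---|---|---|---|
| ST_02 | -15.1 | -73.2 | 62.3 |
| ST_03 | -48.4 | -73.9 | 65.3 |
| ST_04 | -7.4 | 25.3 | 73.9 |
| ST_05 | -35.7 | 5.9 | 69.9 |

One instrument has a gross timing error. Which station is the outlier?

ST_02

Solve using three stations at a time. Using ST_03, ST_04, ST_05 (subtract circle equations pairwise → linear system) gives (x, y) ≈ (10.7, -46.3).
Distances from that point to each station vs reported:
  ST_02: calculated 37.3 vs reported 62.3 → residual 25.0 km
  ST_03: calculated 65.2 vs reported 65.3 → residual 0.1 km
  ST_04: calculated 73.9 vs reported 73.9 → residual 0.0 km
  ST_05: calculated 69.8 vs reported 69.9 → residual 0.1 km
ST_03, ST_04, ST_05 are mutually consistent (residuals ≈ 0); ST_02 is off by 25.0 km.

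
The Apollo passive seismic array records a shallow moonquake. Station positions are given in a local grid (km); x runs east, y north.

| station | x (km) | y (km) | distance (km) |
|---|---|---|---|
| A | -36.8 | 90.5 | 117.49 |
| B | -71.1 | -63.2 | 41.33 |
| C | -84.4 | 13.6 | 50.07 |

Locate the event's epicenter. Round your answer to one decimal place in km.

-53.5 km east, -25.8 km north

Circle about each station: (x + 36.8)² + (y − 90.5)² = 117.49²; (x + 71.1)² + (y + 63.2)² = 41.33²; (x + 84.4)² + (y − 13.6)² = 50.07².
Subtracting pairs of circle equations eliminates x²+y² and gives linear equations (the radical axes):
-68.6 x − 307.4 y = 11600.69
-95.2 x − 153.8 y = 9060.73
Solving the 2×2 system: x ≈ -53.5, y ≈ -25.8 km.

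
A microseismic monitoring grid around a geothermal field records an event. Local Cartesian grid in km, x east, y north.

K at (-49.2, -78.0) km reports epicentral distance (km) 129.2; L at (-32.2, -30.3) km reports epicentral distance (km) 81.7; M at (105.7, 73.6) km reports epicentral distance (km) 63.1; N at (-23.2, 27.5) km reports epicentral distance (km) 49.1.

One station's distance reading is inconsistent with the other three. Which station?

M

Solve using three stations at a time. Using K, L, N (subtract circle equations pairwise → linear system) gives (x, y) ≈ (25.8, 27.2).
Distances from that point to each station vs reported:
  K: calculated 129.2 vs reported 129.2 → residual 0.0 km
  L: calculated 81.6 vs reported 81.7 → residual 0.1 km
  M: calculated 92.4 vs reported 63.1 → residual 29.3 km
  N: calculated 49.0 vs reported 49.1 → residual 0.1 km
K, L, N are mutually consistent (residuals ≈ 0); M is off by 29.3 km.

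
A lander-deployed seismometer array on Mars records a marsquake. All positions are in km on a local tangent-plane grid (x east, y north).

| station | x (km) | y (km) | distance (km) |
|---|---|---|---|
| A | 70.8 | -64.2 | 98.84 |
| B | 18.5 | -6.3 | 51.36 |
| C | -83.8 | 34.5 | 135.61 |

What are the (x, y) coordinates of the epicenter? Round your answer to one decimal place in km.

Circle about each station: (x − 70.8)² + (y + 64.2)² = 98.84²; (x − 18.5)² + (y + 6.3)² = 51.36²; (x + 83.8)² + (y − 34.5)² = 135.61².
Subtracting the A equation from the B and C equations removes the quadratic terms:
-104.6 x + 115.8 y = -1620.84
-309.2 x + 197.4 y = -9542.32
Solving the 2×2 system: x ≈ 51.8, y ≈ 32.8 km.

(51.8, 32.8)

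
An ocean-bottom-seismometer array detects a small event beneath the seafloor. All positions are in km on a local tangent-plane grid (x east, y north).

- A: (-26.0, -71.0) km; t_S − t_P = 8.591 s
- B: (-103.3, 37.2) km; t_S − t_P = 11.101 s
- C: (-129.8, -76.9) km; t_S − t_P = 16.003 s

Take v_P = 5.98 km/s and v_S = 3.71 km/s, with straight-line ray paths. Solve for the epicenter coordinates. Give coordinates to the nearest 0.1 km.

x ≈ 1.3 km, y ≈ 8.4 km

Distance from S−P lag: d = Δt · v_P v_S / (v_P − v_S) = Δt · (5.98·3.71)/(5.98−3.71) ≈ 9.7735·Δt.
So d_A = 83.96, d_B = 108.50, d_C = 156.41 km.
Circle about each station: (x + 26.0)² + (y + 71.0)² = 83.96²; (x + 103.3)² + (y − 37.2)² = 108.50²; (x + 129.8)² + (y + 76.9)² = 156.41².
Subtracting the A equation from the B and C equations removes the quadratic terms:
-154.6 x + 216.4 y = 1614.76
-207.6 x − 11.8 y = -370.16
Solving the 2×2 system: x ≈ 1.3, y ≈ 8.4 km.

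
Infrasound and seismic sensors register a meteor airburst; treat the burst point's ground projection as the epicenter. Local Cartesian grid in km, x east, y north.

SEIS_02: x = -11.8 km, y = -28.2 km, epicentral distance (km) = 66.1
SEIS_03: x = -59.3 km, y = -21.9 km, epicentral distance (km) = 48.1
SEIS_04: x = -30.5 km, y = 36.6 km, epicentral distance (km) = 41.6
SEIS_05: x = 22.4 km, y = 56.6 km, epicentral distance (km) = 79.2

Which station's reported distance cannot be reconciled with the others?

SEIS_04

Solve using three stations at a time. Using SEIS_02, SEIS_03, SEIS_05 (subtract circle equations pairwise → linear system) gives (x, y) ≈ (-50.5, 25.5).
Distances from that point to each station vs reported:
  SEIS_02: calculated 66.2 vs reported 66.1 → residual 0.1 km
  SEIS_03: calculated 48.2 vs reported 48.1 → residual 0.1 km
  SEIS_04: calculated 22.9 vs reported 41.6 → residual 18.7 km
  SEIS_05: calculated 79.3 vs reported 79.2 → residual 0.1 km
SEIS_02, SEIS_03, SEIS_05 are mutually consistent (residuals ≈ 0); SEIS_04 is off by 18.7 km.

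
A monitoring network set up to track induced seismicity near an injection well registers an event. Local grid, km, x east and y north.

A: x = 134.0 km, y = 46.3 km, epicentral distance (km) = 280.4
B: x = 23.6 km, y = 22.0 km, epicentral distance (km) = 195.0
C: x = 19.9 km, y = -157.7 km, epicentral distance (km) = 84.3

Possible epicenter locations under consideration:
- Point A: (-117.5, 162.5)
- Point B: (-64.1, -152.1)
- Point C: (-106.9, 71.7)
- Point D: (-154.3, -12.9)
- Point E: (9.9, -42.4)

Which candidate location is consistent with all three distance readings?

Point B

For each candidate, compare |candidate − station| to the reported distance:
Point A: residuals A 3.4, B 4.1, C 264.1 → max 264.1 km
Point B: residuals A 0.0, B 0.1, C 0.1 → max 0.1 km
Point C: residuals A 38.2, B 55.4, C 177.8 → max 177.8 km
Point D: residuals A 13.9, B 13.7, C 142.2 → max 142.2 km
Point E: residuals A 127.9, B 129.2, C 31.4 → max 129.2 km
Only Point B has all residuals ≈ 0.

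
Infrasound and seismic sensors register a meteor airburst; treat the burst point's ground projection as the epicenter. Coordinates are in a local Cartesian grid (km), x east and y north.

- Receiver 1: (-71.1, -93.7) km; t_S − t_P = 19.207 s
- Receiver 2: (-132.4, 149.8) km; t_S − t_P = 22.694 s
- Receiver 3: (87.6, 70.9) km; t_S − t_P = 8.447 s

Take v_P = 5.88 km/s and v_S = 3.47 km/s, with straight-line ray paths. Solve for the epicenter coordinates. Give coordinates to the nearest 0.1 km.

24.0 km east, 38.2 km north

Distance from S−P lag: d = Δt · v_P v_S / (v_P − v_S) = Δt · (5.88·3.47)/(5.88−3.47) ≈ 8.4662·Δt.
So d_Receiver 1 = 162.61, d_Receiver 2 = 192.13, d_Receiver 3 = 71.51 km.
Circle about each station: (x + 71.1)² + (y + 93.7)² = 162.61²; (x + 132.4)² + (y − 149.8)² = 192.13²; (x − 87.6)² + (y − 70.9)² = 71.51².
Subtracting the Receiver 1 equation from the Receiver 2 and Receiver 3 equations removes the quadratic terms:
-122.6 x + 487.0 y = 15662.98
317.4 x + 329.2 y = 20194.00
Solving the 2×2 system: x ≈ 24.0, y ≈ 38.2 km.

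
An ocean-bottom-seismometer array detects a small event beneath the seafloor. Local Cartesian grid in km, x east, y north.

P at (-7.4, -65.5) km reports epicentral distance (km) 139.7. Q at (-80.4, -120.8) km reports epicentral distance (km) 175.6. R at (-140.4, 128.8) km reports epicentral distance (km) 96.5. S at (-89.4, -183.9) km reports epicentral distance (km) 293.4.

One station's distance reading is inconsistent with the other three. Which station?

Solve using three stations at a time. Using P, Q, R (subtract circle equations pairwise → linear system) gives (x, y) ≈ (-78.4, 54.8).
Distances from that point to each station vs reported:
  P: calculated 139.7 vs reported 139.7 → residual 0.0 km
  Q: calculated 175.6 vs reported 175.6 → residual 0.0 km
  R: calculated 96.5 vs reported 96.5 → residual 0.0 km
  S: calculated 238.9 vs reported 293.4 → residual 54.5 km
P, Q, R are mutually consistent (residuals ≈ 0); S is off by 54.5 km.

S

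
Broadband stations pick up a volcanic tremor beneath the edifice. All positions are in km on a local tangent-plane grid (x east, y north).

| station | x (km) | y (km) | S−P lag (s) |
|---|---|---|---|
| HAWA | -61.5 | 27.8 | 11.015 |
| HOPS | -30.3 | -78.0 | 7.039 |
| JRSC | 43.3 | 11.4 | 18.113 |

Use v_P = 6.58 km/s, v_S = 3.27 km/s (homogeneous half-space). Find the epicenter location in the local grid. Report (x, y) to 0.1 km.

(-60.7, -43.8)

Distance from S−P lag: d = Δt · v_P v_S / (v_P − v_S) = Δt · (6.58·3.27)/(6.58−3.27) ≈ 6.5005·Δt.
So d_HAWA = 71.60, d_HOPS = 45.76, d_JRSC = 117.74 km.
Circle about each station: (x + 61.5)² + (y − 27.8)² = 71.60²; (x + 30.3)² + (y + 78.0)² = 45.76²; (x − 43.3)² + (y − 11.4)² = 117.74².
Subtracting the HAWA equation from the HOPS and JRSC equations removes the quadratic terms:
62.4 x − 211.6 y = 5479.58
209.6 x − 32.8 y = -11286.39
Solving the 2×2 system: x ≈ -60.7, y ≈ -43.8 km.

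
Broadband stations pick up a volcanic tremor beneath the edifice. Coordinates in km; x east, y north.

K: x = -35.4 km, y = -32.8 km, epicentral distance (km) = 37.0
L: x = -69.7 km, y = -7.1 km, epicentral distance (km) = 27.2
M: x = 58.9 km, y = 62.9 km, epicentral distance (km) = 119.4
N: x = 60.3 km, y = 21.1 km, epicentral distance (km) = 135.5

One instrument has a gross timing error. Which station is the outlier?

N

Solve using three stations at a time. Using K, L, M (subtract circle equations pairwise → linear system) gives (x, y) ≈ (-44.5, 3.1).
Distances from that point to each station vs reported:
  K: calculated 37.0 vs reported 37.0 → residual 0.0 km
  L: calculated 27.2 vs reported 27.2 → residual 0.0 km
  M: calculated 119.4 vs reported 119.4 → residual 0.0 km
  N: calculated 106.3 vs reported 135.5 → residual 29.2 km
K, L, M are mutually consistent (residuals ≈ 0); N is off by 29.2 km.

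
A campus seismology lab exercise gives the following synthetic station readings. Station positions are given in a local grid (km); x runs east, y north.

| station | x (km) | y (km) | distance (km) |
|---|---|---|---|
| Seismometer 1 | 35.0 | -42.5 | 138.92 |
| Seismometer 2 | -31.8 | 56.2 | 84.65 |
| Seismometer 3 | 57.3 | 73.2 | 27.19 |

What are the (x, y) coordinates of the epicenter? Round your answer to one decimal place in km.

Circle about each station: (x − 35.0)² + (y + 42.5)² = 138.92²; (x + 31.8)² + (y − 56.2)² = 84.65²; (x − 57.3)² + (y − 73.2)² = 27.19².
Subtracting the Seismometer 1 equation from the Seismometer 2 and Seismometer 3 equations removes the quadratic terms:
-133.6 x + 197.4 y = 13271.57
44.6 x + 231.4 y = 24169.75
Solving the 2×2 system: x ≈ 42.8, y ≈ 96.2 km.
Check against Seismometer 1 (with the unrounded x, y): √((x − 35.0)²+(y + 42.5)²) = 138.92 ≈ 138.92 km. ✓

42.8 km east, 96.2 km north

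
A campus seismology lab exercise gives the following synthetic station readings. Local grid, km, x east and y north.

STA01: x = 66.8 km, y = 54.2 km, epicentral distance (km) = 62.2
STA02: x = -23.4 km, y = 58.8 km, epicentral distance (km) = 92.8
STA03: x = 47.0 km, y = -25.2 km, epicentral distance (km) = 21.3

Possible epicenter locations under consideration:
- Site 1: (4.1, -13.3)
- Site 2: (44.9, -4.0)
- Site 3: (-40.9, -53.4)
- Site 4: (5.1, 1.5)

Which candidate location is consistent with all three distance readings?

For each candidate, compare |candidate − station| to the reported distance:
Site 1: residuals STA01 29.9, STA02 15.6, STA03 23.2 → max 29.9 km
Site 2: residuals STA01 0.0, STA02 0.0, STA03 0.0 → max 0.0 km
Site 3: residuals STA01 90.0, STA02 20.8, STA03 71.0 → max 90.0 km
Site 4: residuals STA01 18.9, STA02 28.8, STA03 28.4 → max 28.8 km
Only Site 2 has all residuals ≈ 0.

Site 2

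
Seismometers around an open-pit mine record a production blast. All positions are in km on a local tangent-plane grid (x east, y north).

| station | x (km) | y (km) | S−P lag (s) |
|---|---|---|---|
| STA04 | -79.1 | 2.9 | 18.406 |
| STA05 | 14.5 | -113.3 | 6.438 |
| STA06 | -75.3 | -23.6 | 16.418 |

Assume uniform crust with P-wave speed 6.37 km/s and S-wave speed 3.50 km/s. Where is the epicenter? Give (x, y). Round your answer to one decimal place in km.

x ≈ 42.7 km, y ≈ -72.0 km

Distance from S−P lag: d = Δt · v_P v_S / (v_P − v_S) = Δt · (6.37·3.50)/(6.37−3.50) ≈ 7.7683·Δt.
So d_STA04 = 142.98, d_STA05 = 50.01, d_STA06 = 127.54 km.
Circle about each station: (x + 79.1)² + (y − 2.9)² = 142.98²; (x − 14.5)² + (y + 113.3)² = 50.01²; (x + 75.3)² + (y + 23.6)² = 127.54².
Subtracting pairs of circle equations eliminates x²+y² and gives linear equations (the radical axes):
187.2 x − 232.4 y = 24724.20
7.6 x − 53.0 y = 4138.66
Solving the 2×2 system: x ≈ 42.7, y ≈ -72.0 km.
Check against STA04 (with the unrounded x, y): √((x + 79.1)²+(y − 2.9)²) = 143.00 ≈ 142.98 km. ✓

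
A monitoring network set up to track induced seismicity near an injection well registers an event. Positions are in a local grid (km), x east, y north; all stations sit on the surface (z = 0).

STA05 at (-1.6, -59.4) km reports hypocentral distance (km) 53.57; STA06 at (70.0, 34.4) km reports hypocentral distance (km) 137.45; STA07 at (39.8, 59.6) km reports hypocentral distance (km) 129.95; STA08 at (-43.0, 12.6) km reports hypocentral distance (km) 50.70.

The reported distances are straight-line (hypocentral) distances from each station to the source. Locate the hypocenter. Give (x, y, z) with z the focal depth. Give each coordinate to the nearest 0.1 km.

Each station gives a sphere (x−x_i)² + (y−y_i)² + z² = d_i² (stations at z=0).
Subtracting the STA05 sphere from STA06 and STA07: z² cancels, leaving linear equations in x and y:
143.2 x + 187.6 y = -13470.32
82.8 x + 238.0 y = -12411.98
Solving: x ≈ -47.306, y ≈ -35.693 km (keep extra digits for the depth step; rounded: -47.3, -35.7).
Then from the STA05 sphere: z² = 53.57² − (x + 1.6)² − (y + 59.4)² with x = -47.306, y = -35.693, so z ≈ 14.788 ≈ 14.8 km.

(-47.3, -35.7, 14.8)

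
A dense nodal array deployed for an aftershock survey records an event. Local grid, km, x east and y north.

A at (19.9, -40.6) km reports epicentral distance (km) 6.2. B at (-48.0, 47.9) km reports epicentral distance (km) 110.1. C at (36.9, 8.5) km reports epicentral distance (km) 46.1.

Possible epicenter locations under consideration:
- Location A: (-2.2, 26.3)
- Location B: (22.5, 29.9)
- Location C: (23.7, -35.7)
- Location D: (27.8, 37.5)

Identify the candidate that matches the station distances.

For each candidate, compare |candidate − station| to the reported distance:
Location A: residuals A 64.3, B 59.5, C 3.1 → max 64.3 km
Location B: residuals A 64.3, B 37.3, C 20.3 → max 64.3 km
Location C: residuals A 0.0, B 0.0, C 0.0 → max 0.0 km
Location D: residuals A 72.3, B 33.6, C 15.7 → max 72.3 km
Only Location C has all residuals ≈ 0.

Location C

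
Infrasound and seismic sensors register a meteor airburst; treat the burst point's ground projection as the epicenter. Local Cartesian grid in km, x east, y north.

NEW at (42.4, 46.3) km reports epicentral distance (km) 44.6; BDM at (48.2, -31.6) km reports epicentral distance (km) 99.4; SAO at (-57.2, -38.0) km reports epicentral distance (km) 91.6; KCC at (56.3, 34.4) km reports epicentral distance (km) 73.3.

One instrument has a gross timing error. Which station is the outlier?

NEW

Solve using three stations at a time. Using BDM, SAO, KCC (subtract circle equations pairwise → linear system) gives (x, y) ≈ (-16.4, 44.0).
Distances from that point to each station vs reported:
  NEW: calculated 58.8 vs reported 44.6 → residual 14.2 km
  BDM: calculated 99.4 vs reported 99.4 → residual 0.0 km
  SAO: calculated 91.6 vs reported 91.6 → residual 0.0 km
  KCC: calculated 73.3 vs reported 73.3 → residual 0.0 km
BDM, SAO, KCC are mutually consistent (residuals ≈ 0); NEW is off by 14.2 km.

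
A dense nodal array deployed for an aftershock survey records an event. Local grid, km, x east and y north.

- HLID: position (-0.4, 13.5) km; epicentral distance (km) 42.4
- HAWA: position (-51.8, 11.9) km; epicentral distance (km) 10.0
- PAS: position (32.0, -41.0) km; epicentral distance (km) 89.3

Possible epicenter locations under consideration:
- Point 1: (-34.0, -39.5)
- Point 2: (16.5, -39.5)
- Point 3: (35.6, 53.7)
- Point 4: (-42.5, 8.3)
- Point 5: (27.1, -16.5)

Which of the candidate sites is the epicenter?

Point 4

For each candidate, compare |candidate − station| to the reported distance:
Point 1: residuals HLID 20.4, HAWA 44.4, PAS 23.3 → max 44.4 km
Point 2: residuals HLID 13.2, HAWA 75.5, PAS 73.7 → max 75.5 km
Point 3: residuals HLID 11.6, HAWA 86.9, PAS 5.5 → max 86.9 km
Point 4: residuals HLID 0.0, HAWA 0.0, PAS 0.0 → max 0.0 km
Point 5: residuals HLID 1.7, HAWA 73.9, PAS 64.3 → max 73.9 km
Only Point 4 has all residuals ≈ 0.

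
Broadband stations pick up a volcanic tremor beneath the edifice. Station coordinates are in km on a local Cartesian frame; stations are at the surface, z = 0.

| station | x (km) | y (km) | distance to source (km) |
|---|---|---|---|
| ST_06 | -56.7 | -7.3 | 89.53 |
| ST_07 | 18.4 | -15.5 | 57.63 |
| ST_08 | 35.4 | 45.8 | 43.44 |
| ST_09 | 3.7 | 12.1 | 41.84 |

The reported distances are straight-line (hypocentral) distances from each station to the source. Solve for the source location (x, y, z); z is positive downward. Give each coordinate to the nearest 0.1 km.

(16.6, 29.7, 35.7)

Each station gives a sphere (x−x_i)² + (y−y_i)² + z² = d_i² (stations at z=0).
Subtracting the ST_06 sphere from ST_07 and ST_08: z² cancels, leaving linear equations in x and y:
150.2 x − 16.4 y = 2005.03
184.2 x + 106.2 y = 6211.21
Solving: x ≈ 16.593, y ≈ 29.707 km (keep extra digits for the depth step; rounded: 16.6, 29.7).
Then from the ST_06 sphere: z² = 89.53² − (x + 56.7)² − (y + 7.3)² with x = 16.593, y = 29.707, so z ≈ 35.696 ≈ 35.7 km.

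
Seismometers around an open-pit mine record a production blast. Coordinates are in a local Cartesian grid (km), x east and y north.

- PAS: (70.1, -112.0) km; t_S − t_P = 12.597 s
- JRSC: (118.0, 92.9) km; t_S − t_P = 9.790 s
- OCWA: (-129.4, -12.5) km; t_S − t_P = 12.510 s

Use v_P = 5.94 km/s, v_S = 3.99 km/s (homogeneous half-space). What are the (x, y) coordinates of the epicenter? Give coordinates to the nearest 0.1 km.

(16.2, 31.3)

Distance from S−P lag: d = Δt · v_P v_S / (v_P − v_S) = Δt · (5.94·3.99)/(5.94−3.99) ≈ 12.1542·Δt.
So d_PAS = 153.11, d_JRSC = 118.99, d_OCWA = 152.05 km.
Circle about each station: (x − 70.1)² + (y + 112.0)² = 153.11²; (x − 118.0)² + (y − 92.9)² = 118.99²; (x + 129.4)² + (y + 12.5)² = 152.05².
Subtracting the PAS equation from the JRSC and OCWA equations removes the quadratic terms:
95.8 x + 409.8 y = 14380.45
-399.0 x + 199.0 y = -233.93
Solving the 2×2 system: x ≈ 16.2, y ≈ 31.3 km.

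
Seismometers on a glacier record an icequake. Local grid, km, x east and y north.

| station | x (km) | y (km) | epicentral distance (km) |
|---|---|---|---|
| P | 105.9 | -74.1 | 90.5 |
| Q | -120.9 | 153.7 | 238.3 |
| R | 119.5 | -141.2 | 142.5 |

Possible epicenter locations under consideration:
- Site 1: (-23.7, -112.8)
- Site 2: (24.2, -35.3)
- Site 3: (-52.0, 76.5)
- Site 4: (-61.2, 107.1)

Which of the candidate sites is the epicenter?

For each candidate, compare |candidate − station| to the reported distance:
Site 1: residuals P 44.8, Q 45.4, R 3.5 → max 45.4 km
Site 2: residuals P 0.1, Q 0.0, R 0.0 → max 0.1 km
Site 3: residuals P 127.7, Q 134.8, R 134.6 → max 134.8 km
Site 4: residuals P 156.0, Q 162.6, R 164.6 → max 164.6 km
Only Site 2 has all residuals ≈ 0.

Site 2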